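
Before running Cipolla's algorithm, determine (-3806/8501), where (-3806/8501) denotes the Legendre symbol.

(-3806/8501)
  = (3806/8501)    [8501 ≡ 1 mod 4 ⇒ (-1/8501) = +1]
  = -(1903/8501)    [8501 ≡ 5 mod 8 ⇒ (2/8501) = -1]
  = -(8501/1903)    [QR: 8501 ≡ 1 mod 4, sign kept]
  = -(889/1903)    [8501 ≡ 889 mod 1903]
  = -(1903/889)    [QR: 889 ≡ 1 mod 4, sign kept]
  = -(125/889)    [1903 ≡ 125 mod 889]
  = -(889/125)    [QR: 125 ≡ 1 mod 4, sign kept]
  = -(14/125)    [889 ≡ 14 mod 125]
  = (7/125)    [125 ≡ 5 mod 8 ⇒ (2/125) = -1]
  = (125/7)    [QR: 125 ≡ 1 mod 4, sign kept]
  = (6/7)    [125 ≡ 6 mod 7]
  = (3/7)    [7 ≡ 7 mod 8 ⇒ (2/7) = +1]
  = -(7/3)    [QR: both ≡ 3 mod 4, sign flips]
  = -(1/3)    [7 ≡ 1 mod 3]
  = -1    [(1/3) = 1]

-1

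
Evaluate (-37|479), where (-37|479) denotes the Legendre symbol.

Reduce the numerator: -37 ≡ 442 (mod 479), so (-37|479) = (442|479).
Factor out 2: 442 = 2·221. Since 479 ≡ 7 (mod 8), (2|479) = +1. Now have (221|479).
221 ≡ 1 (mod 4), so quadratic reciprocity gives (221|479) = (479|221). Reduce: 479 ≡ 37 (mod 221). Now have (37|221).
37 ≡ 1 (mod 4), so quadratic reciprocity gives (37|221) = (221|37). Reduce: 221 ≡ 36 (mod 37). Now have (36|37).
Factor out 2: 36 = 2^2·9. Since 37 ≡ 5 (mod 8), (2|37) = -1, and (2|37)^2 = +1. Now have (9|37).
9 ≡ 1 (mod 4), so quadratic reciprocity gives (9|37) = (37|9). Reduce: 37 ≡ 1 (mod 9). Now have (1|9).
(1|9) = 1. Collecting the sign factors: 1.

1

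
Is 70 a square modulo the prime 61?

(70|61)
  = (9|61)    [70 ≡ 9 mod 61]
  = (61|9)    [QR: 9 ≡ 1 mod 4, sign kept]
  = (7|9)    [61 ≡ 7 mod 9]
  = (9|7)    [QR: 9 ≡ 1 mod 4, sign kept]
  = (2|7)    [9 ≡ 2 mod 7]
  = (1|7)    [7 ≡ 7 mod 8 ⇒ (2|7) = +1]
  = 1    [(1|7) = 1]
The Legendre symbol is 1, so x^2 ≡ 70 (mod 61) has solution.

yes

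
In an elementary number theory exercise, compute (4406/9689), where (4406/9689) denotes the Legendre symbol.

-1

Factor out 2: 4406 = 2·2203. Since 9689 ≡ 1 (mod 8), (2/9689) = +1. Now have (2203/9689).
9689 ≡ 1 (mod 4), so quadratic reciprocity gives (2203/9689) = (9689/2203). Reduce: 9689 ≡ 877 (mod 2203). Now have (877/2203).
877 ≡ 1 (mod 4), so quadratic reciprocity gives (877/2203) = (2203/877). Reduce: 2203 ≡ 449 (mod 877). Now have (449/877).
449 ≡ 1 (mod 4), so quadratic reciprocity gives (449/877) = (877/449). Reduce: 877 ≡ 428 (mod 449). Now have (428/449).
Factor out 2: 428 = 2^2·107. Since 449 ≡ 1 (mod 8), (2/449) = +1, and (2/449)^2 = +1. Now have (107/449).
449 ≡ 1 (mod 4), so quadratic reciprocity gives (107/449) = (449/107). Reduce: 449 ≡ 21 (mod 107). Now have (21/107).
21 ≡ 1 (mod 4), so quadratic reciprocity gives (21/107) = (107/21). Reduce: 107 ≡ 2 (mod 21). Now have (2/21).
Factor out 2: 2 = 2. Since 21 ≡ 5 (mod 8), (2/21) = -1. Now have -(1/21).
(1/21) = 1. Collecting the sign factors: -1.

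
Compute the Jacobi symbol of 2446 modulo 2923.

1

Factor out 2: 2446 = 2·1223. Since 2923 ≡ 3 (mod 8), (2 / 2923) = -1. Now have -(1223 / 2923).
Both 1223 ≡ 3 and 2923 ≡ 3 (mod 4), so reciprocity gives (1223 / 2923) = -(2923 / 1223). Reduce: 2923 ≡ 477 (mod 1223). Now have (477 / 1223).
477 ≡ 1 (mod 4), so quadratic reciprocity gives (477 / 1223) = (1223 / 477). Reduce: 1223 ≡ 269 (mod 477). Now have (269 / 477).
269 ≡ 1 (mod 4), so quadratic reciprocity gives (269 / 477) = (477 / 269). Reduce: 477 ≡ 208 (mod 269). Now have (208 / 269).
Factor out 2: 208 = 2^4·13. Since 269 ≡ 5 (mod 8), (2 / 269) = -1, and (2 / 269)^4 = +1. Now have (13 / 269).
13 ≡ 1 (mod 4), so quadratic reciprocity gives (13 / 269) = (269 / 13). Reduce: 269 ≡ 9 (mod 13). Now have (9 / 13).
9 ≡ 1 (mod 4), so quadratic reciprocity gives (9 / 13) = (13 / 9). Reduce: 13 ≡ 4 (mod 9). Now have (4 / 9).
Factor out 2: 4 = 2^2. Since 9 ≡ 1 (mod 8), (2 / 9) = +1, and (2 / 9)^2 = +1. Now have (1 / 9).
(1 / 9) = 1. Collecting the sign factors: 1.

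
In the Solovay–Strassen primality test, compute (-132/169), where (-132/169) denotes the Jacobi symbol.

(-132/169)
  = (37/169)    [-132 ≡ 37 mod 169]
  = (169/37)    [QR: 37 ≡ 1 mod 4, sign kept]
  = (21/37)    [169 ≡ 21 mod 37]
  = (37/21)    [QR: 21 ≡ 1 mod 4, sign kept]
  = (16/21)    [37 ≡ 16 mod 21]
  = (1/21)    [21 ≡ 5 mod 8 ⇒ (2/21)^4 = +1]
  = 1    [(1/21) = 1]

1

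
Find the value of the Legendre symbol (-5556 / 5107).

(-5556 / 5107)
  = (4658 / 5107)    [-5556 ≡ 4658 mod 5107]
  = -(2329 / 5107)    [5107 ≡ 3 mod 8 ⇒ (2 / 5107) = -1]
  = -(5107 / 2329)    [QR: 2329 ≡ 1 mod 4, sign kept]
  = -(449 / 2329)    [5107 ≡ 449 mod 2329]
  = -(2329 / 449)    [QR: 449 ≡ 1 mod 4, sign kept]
  = -(84 / 449)    [2329 ≡ 84 mod 449]
  = -(21 / 449)    [449 ≡ 1 mod 8 ⇒ (2 / 449)^2 = +1]
  = -(449 / 21)    [QR: 21 ≡ 1 mod 4, sign kept]
  = -(8 / 21)    [449 ≡ 8 mod 21]
  = (1 / 21)    [21 ≡ 5 mod 8 ⇒ (2 / 21)^3 = -1]
  = 1    [(1 / 21) = 1]

1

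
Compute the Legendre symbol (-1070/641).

Reduce the numerator: -1070 ≡ 212 (mod 641), so (-1070/641) = (212/641).
Factor out 2: 212 = 2^2·53. Since 641 ≡ 1 (mod 8), (2/641) = +1, and (2/641)^2 = +1. Now have (53/641).
53 ≡ 1 (mod 4), so quadratic reciprocity gives (53/641) = (641/53). Reduce: 641 ≡ 5 (mod 53). Now have (5/53).
5 ≡ 1 (mod 4), so quadratic reciprocity gives (5/53) = (53/5). Reduce: 53 ≡ 3 (mod 5). Now have (3/5).
5 ≡ 1 (mod 4), so quadratic reciprocity gives (3/5) = (5/3). Reduce: 5 ≡ 2 (mod 3). Now have (2/3).
Factor out 2: 2 = 2. Since 3 ≡ 3 (mod 8), (2/3) = -1. Now have -(1/3).
(1/3) = 1. Collecting the sign factors: -1.

-1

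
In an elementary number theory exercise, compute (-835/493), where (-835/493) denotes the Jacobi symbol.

(-835/493)
  = (835/493)    [493 ≡ 1 mod 4 ⇒ (-1/493) = +1]
  = (342/493)    [835 ≡ 342 mod 493]
  = -(171/493)    [493 ≡ 5 mod 8 ⇒ (2/493) = -1]
  = -(493/171)    [QR: 493 ≡ 1 mod 4, sign kept]
  = -(151/171)    [493 ≡ 151 mod 171]
  = (171/151)    [QR: both ≡ 3 mod 4, sign flips]
  = (20/151)    [171 ≡ 20 mod 151]
  = (5/151)    [151 ≡ 7 mod 8 ⇒ (2/151)^2 = +1]
  = (151/5)    [QR: 5 ≡ 1 mod 4, sign kept]
  = (1/5)    [151 ≡ 1 mod 5]
  = 1    [(1/5) = 1]

1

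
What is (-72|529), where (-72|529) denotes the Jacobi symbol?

1

Reduce the numerator: -72 ≡ 457 (mod 529), so (-72|529) = (457|529).
457 ≡ 1 (mod 4), so quadratic reciprocity gives (457|529) = (529|457). Reduce: 529 ≡ 72 (mod 457). Now have (72|457).
Factor out 2: 72 = 2^3·9. Since 457 ≡ 1 (mod 8), (2|457) = +1, and (2|457)^3 = +1. Now have (9|457).
9 ≡ 1 (mod 4), so quadratic reciprocity gives (9|457) = (457|9). Reduce: 457 ≡ 7 (mod 9). Now have (7|9).
9 ≡ 1 (mod 4), so quadratic reciprocity gives (7|9) = (9|7). Reduce: 9 ≡ 2 (mod 7). Now have (2|7).
Factor out 2: 2 = 2. Since 7 ≡ 7 (mod 8), (2|7) = +1. Now have (1|7).
(1|7) = 1. Collecting the sign factors: 1.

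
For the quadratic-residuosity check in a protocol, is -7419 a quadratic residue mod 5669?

Reduce the numerator: -7419 ≡ 3919 (mod 5669), so (-7419|5669) = (3919|5669).
5669 ≡ 1 (mod 4), so quadratic reciprocity gives (3919|5669) = (5669|3919). Reduce: 5669 ≡ 1750 (mod 3919). Now have (1750|3919).
Factor out 2: 1750 = 2·875. Since 3919 ≡ 7 (mod 8), (2|3919) = +1. Now have (875|3919).
Both 875 ≡ 3 and 3919 ≡ 3 (mod 4), so reciprocity gives (875|3919) = -(3919|875). Reduce: 3919 ≡ 419 (mod 875). Now have -(419|875).
Both 419 ≡ 3 and 875 ≡ 3 (mod 4), so reciprocity gives (419|875) = -(875|419). Reduce: 875 ≡ 37 (mod 419). Now have (37|419).
37 ≡ 1 (mod 4), so quadratic reciprocity gives (37|419) = (419|37). Reduce: 419 ≡ 12 (mod 37). Now have (12|37).
Factor out 2: 12 = 2^2·3. Since 37 ≡ 5 (mod 8), (2|37) = -1, and (2|37)^2 = +1. Now have (3|37).
37 ≡ 1 (mod 4), so quadratic reciprocity gives (3|37) = (37|3). Reduce: 37 ≡ 1 (mod 3). Now have (1|3).
(1|3) = 1. Collecting the sign factors: 1.
The Legendre symbol is 1, so x^2 ≡ -7419 (mod 5669) has solution.

yes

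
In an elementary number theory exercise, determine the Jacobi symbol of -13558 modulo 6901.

(-13558/6901)
  = (244/6901)    [-13558 ≡ 244 mod 6901]
  = (61/6901)    [6901 ≡ 5 mod 8 ⇒ (2/6901)^2 = +1]
  = (6901/61)    [QR: 61 ≡ 1 mod 4, sign kept]
  = (8/61)    [6901 ≡ 8 mod 61]
  = -(1/61)    [61 ≡ 5 mod 8 ⇒ (2/61)^3 = -1]
  = -1    [(1/61) = 1]

-1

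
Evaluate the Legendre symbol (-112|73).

Pull out -1: (-112|73) = (-1|73)·(112|73). Since 73 ≡ 1 (mod 4), (-1|73) = +1. Now have (112|73).
Reduce the numerator: 112 ≡ 39 (mod 73), so (112|73) = (39|73).
73 ≡ 1 (mod 4), so quadratic reciprocity gives (39|73) = (73|39). Reduce: 73 ≡ 34 (mod 39). Now have (34|39).
Factor out 2: 34 = 2·17. Since 39 ≡ 7 (mod 8), (2|39) = +1. Now have (17|39).
17 ≡ 1 (mod 4), so quadratic reciprocity gives (17|39) = (39|17). Reduce: 39 ≡ 5 (mod 17). Now have (5|17).
5 ≡ 1 (mod 4), so quadratic reciprocity gives (5|17) = (17|5). Reduce: 17 ≡ 2 (mod 5). Now have (2|5).
Factor out 2: 2 = 2. Since 5 ≡ 5 (mod 8), (2|5) = -1. Now have -(1|5).
(1|5) = 1. Collecting the sign factors: -1.

-1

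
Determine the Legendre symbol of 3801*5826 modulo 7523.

-1

By multiplicativity, (3801·5826/7523) = (3801/7523)·(5826/7523).
First factor (3801/7523):
3801 ≡ 1 (mod 4), so quadratic reciprocity gives (3801/7523) = (7523/3801). Reduce: 7523 ≡ 3722 (mod 3801). Now have (3722/3801).
Factor out 2: 3722 = 2·1861. Since 3801 ≡ 1 (mod 8), (2/3801) = +1. Now have (1861/3801).
1861 ≡ 1 (mod 4), so quadratic reciprocity gives (1861/3801) = (3801/1861). Reduce: 3801 ≡ 79 (mod 1861). Now have (79/1861).
1861 ≡ 1 (mod 4), so quadratic reciprocity gives (79/1861) = (1861/79). Reduce: 1861 ≡ 44 (mod 79). Now have (44/79).
Factor out 2: 44 = 2^2·11. Since 79 ≡ 7 (mod 8), (2/79) = +1, and (2/79)^2 = +1. Now have (11/79).
Both 11 ≡ 3 and 79 ≡ 3 (mod 4), so reciprocity gives (11/79) = -(79/11). Reduce: 79 ≡ 2 (mod 11). Now have -(2/11).
Factor out 2: 2 = 2. Since 11 ≡ 3 (mod 8), (2/11) = -1. Now have (1/11).
(1/11) = 1. Collecting the sign factors: 1.
Second factor (5826/7523):
Factor out 2: 5826 = 2·2913. Since 7523 ≡ 3 (mod 8), (2/7523) = -1. Now have -(2913/7523).
2913 ≡ 1 (mod 4), so quadratic reciprocity gives (2913/7523) = (7523/2913). Reduce: 7523 ≡ 1697 (mod 2913). Now have -(1697/2913).
1697 ≡ 1 (mod 4), so quadratic reciprocity gives (1697/2913) = (2913/1697). Reduce: 2913 ≡ 1216 (mod 1697). Now have -(1216/1697).
Factor out 2: 1216 = 2^6·19. Since 1697 ≡ 1 (mod 8), (2/1697) = +1, and (2/1697)^6 = +1. Now have -(19/1697).
1697 ≡ 1 (mod 4), so quadratic reciprocity gives (19/1697) = (1697/19). Reduce: 1697 ≡ 6 (mod 19). Now have -(6/19).
Factor out 2: 6 = 2·3. Since 19 ≡ 3 (mod 8), (2/19) = -1. Now have (3/19).
Both 3 ≡ 3 and 19 ≡ 3 (mod 4), so reciprocity gives (3/19) = -(19/3). Reduce: 19 ≡ 1 (mod 3). Now have -(1/3).
(1/3) = 1. Collecting the sign factors: -1.
Product: (1)·(-1) = -1.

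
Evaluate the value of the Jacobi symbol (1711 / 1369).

1

(1711 / 1369)
  = (342 / 1369)    [1711 ≡ 342 mod 1369]
  = (171 / 1369)    [1369 ≡ 1 mod 8 ⇒ (2 / 1369) = +1]
  = (1369 / 171)    [QR: 1369 ≡ 1 mod 4, sign kept]
  = (1 / 171)    [1369 ≡ 1 mod 171]
  = 1    [(1 / 171) = 1]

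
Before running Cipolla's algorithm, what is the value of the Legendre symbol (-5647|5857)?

1

(-5647|5857)
  = (210|5857)    [-5647 ≡ 210 mod 5857]
  = (105|5857)    [5857 ≡ 1 mod 8 ⇒ (2|5857) = +1]
  = (5857|105)    [QR: 105 ≡ 1 mod 4, sign kept]
  = (82|105)    [5857 ≡ 82 mod 105]
  = (41|105)    [105 ≡ 1 mod 8 ⇒ (2|105) = +1]
  = (105|41)    [QR: 41 ≡ 1 mod 4, sign kept]
  = (23|41)    [105 ≡ 23 mod 41]
  = (41|23)    [QR: 41 ≡ 1 mod 4, sign kept]
  = (18|23)    [41 ≡ 18 mod 23]
  = (9|23)    [23 ≡ 7 mod 8 ⇒ (2|23) = +1]
  = (23|9)    [QR: 9 ≡ 1 mod 4, sign kept]
  = (5|9)    [23 ≡ 5 mod 9]
  = (9|5)    [QR: 5 ≡ 1 mod 4, sign kept]
  = (4|5)    [9 ≡ 4 mod 5]
  = (1|5)    [5 ≡ 5 mod 8 ⇒ (2|5)^2 = +1]
  = 1    [(1|5) = 1]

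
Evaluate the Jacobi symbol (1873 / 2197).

1

1873 ≡ 1 (mod 4), so quadratic reciprocity gives (1873 / 2197) = (2197 / 1873). Reduce: 2197 ≡ 324 (mod 1873). Now have (324 / 1873).
Factor out 2: 324 = 2^2·81. Since 1873 ≡ 1 (mod 8), (2 / 1873) = +1, and (2 / 1873)^2 = +1. Now have (81 / 1873).
81 ≡ 1 (mod 4), so quadratic reciprocity gives (81 / 1873) = (1873 / 81). Reduce: 1873 ≡ 10 (mod 81). Now have (10 / 81).
Factor out 2: 10 = 2·5. Since 81 ≡ 1 (mod 8), (2 / 81) = +1. Now have (5 / 81).
5 ≡ 1 (mod 4), so quadratic reciprocity gives (5 / 81) = (81 / 5). Reduce: 81 ≡ 1 (mod 5). Now have (1 / 5).
(1 / 5) = 1. Collecting the sign factors: 1.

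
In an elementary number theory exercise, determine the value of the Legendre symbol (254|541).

1

(254|541)
  = -(127|541)    [541 ≡ 5 mod 8 ⇒ (2|541) = -1]
  = -(541|127)    [QR: 541 ≡ 1 mod 4, sign kept]
  = -(33|127)    [541 ≡ 33 mod 127]
  = -(127|33)    [QR: 33 ≡ 1 mod 4, sign kept]
  = -(28|33)    [127 ≡ 28 mod 33]
  = -(7|33)    [33 ≡ 1 mod 8 ⇒ (2|33)^2 = +1]
  = -(33|7)    [QR: 33 ≡ 1 mod 4, sign kept]
  = -(5|7)    [33 ≡ 5 mod 7]
  = -(7|5)    [QR: 5 ≡ 1 mod 4, sign kept]
  = -(2|5)    [7 ≡ 2 mod 5]
  = (1|5)    [5 ≡ 5 mod 8 ⇒ (2|5) = -1]
  = 1    [(1|5) = 1]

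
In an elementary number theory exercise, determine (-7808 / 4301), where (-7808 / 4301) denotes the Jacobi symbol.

Reduce the numerator: -7808 ≡ 794 (mod 4301), so (-7808 / 4301) = (794 / 4301).
Factor out 2: 794 = 2·397. Since 4301 ≡ 5 (mod 8), (2 / 4301) = -1. Now have -(397 / 4301).
397 ≡ 1 (mod 4), so quadratic reciprocity gives (397 / 4301) = (4301 / 397). Reduce: 4301 ≡ 331 (mod 397). Now have -(331 / 397).
397 ≡ 1 (mod 4), so quadratic reciprocity gives (331 / 397) = (397 / 331). Reduce: 397 ≡ 66 (mod 331). Now have -(66 / 331).
Factor out 2: 66 = 2·33. Since 331 ≡ 3 (mod 8), (2 / 331) = -1. Now have (33 / 331).
33 ≡ 1 (mod 4), so quadratic reciprocity gives (33 / 331) = (331 / 33). Reduce: 331 ≡ 1 (mod 33). Now have (1 / 33).
(1 / 33) = 1. Collecting the sign factors: 1.

1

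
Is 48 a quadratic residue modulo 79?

no

Factor out 2: 48 = 2^4·3. Since 79 ≡ 7 (mod 8), (2/79) = +1, and (2/79)^4 = +1. Now have (3/79).
Both 3 ≡ 3 and 79 ≡ 3 (mod 4), so reciprocity gives (3/79) = -(79/3). Reduce: 79 ≡ 1 (mod 3). Now have -(1/3).
(1/3) = 1. Collecting the sign factors: -1.
(48/79) = -1, and 79 is prime, so 48 is not a quadratic residue mod 79.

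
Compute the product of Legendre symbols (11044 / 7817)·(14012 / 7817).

By multiplicativity, (11044·14012 / 7817) = (11044 / 7817)·(14012 / 7817).
First factor (11044 / 7817):
Reduce the numerator: 11044 ≡ 3227 (mod 7817), so (11044 / 7817) = (3227 / 7817).
7817 ≡ 1 (mod 4), so quadratic reciprocity gives (3227 / 7817) = (7817 / 3227). Reduce: 7817 ≡ 1363 (mod 3227). Now have (1363 / 3227).
Both 1363 ≡ 3 and 3227 ≡ 3 (mod 4), so reciprocity gives (1363 / 3227) = -(3227 / 1363). Reduce: 3227 ≡ 501 (mod 1363). Now have -(501 / 1363).
501 ≡ 1 (mod 4), so quadratic reciprocity gives (501 / 1363) = (1363 / 501). Reduce: 1363 ≡ 361 (mod 501). Now have -(361 / 501).
361 ≡ 1 (mod 4), so quadratic reciprocity gives (361 / 501) = (501 / 361). Reduce: 501 ≡ 140 (mod 361). Now have -(140 / 361).
Factor out 2: 140 = 2^2·35. Since 361 ≡ 1 (mod 8), (2 / 361) = +1, and (2 / 361)^2 = +1. Now have -(35 / 361).
361 ≡ 1 (mod 4), so quadratic reciprocity gives (35 / 361) = (361 / 35). Reduce: 361 ≡ 11 (mod 35). Now have -(11 / 35).
Both 11 ≡ 3 and 35 ≡ 3 (mod 4), so reciprocity gives (11 / 35) = -(35 / 11). Reduce: 35 ≡ 2 (mod 11). Now have (2 / 11).
Factor out 2: 2 = 2. Since 11 ≡ 3 (mod 8), (2 / 11) = -1. Now have -(1 / 11).
(1 / 11) = 1. Collecting the sign factors: -1.
Second factor (14012 / 7817):
Reduce the numerator: 14012 ≡ 6195 (mod 7817), so (14012 / 7817) = (6195 / 7817).
7817 ≡ 1 (mod 4), so quadratic reciprocity gives (6195 / 7817) = (7817 / 6195). Reduce: 7817 ≡ 1622 (mod 6195). Now have (1622 / 6195).
Factor out 2: 1622 = 2·811. Since 6195 ≡ 3 (mod 8), (2 / 6195) = -1. Now have -(811 / 6195).
Both 811 ≡ 3 and 6195 ≡ 3 (mod 4), so reciprocity gives (811 / 6195) = -(6195 / 811). Reduce: 6195 ≡ 518 (mod 811). Now have (518 / 811).
Factor out 2: 518 = 2·259. Since 811 ≡ 3 (mod 8), (2 / 811) = -1. Now have -(259 / 811).
Both 259 ≡ 3 and 811 ≡ 3 (mod 4), so reciprocity gives (259 / 811) = -(811 / 259). Reduce: 811 ≡ 34 (mod 259). Now have (34 / 259).
Factor out 2: 34 = 2·17. Since 259 ≡ 3 (mod 8), (2 / 259) = -1. Now have -(17 / 259).
17 ≡ 1 (mod 4), so quadratic reciprocity gives (17 / 259) = (259 / 17). Reduce: 259 ≡ 4 (mod 17). Now have -(4 / 17).
Factor out 2: 4 = 2^2. Since 17 ≡ 1 (mod 8), (2 / 17) = +1, and (2 / 17)^2 = +1. Now have -(1 / 17).
(1 / 17) = 1. Collecting the sign factors: -1.
Product: (-1)·(-1) = 1.

1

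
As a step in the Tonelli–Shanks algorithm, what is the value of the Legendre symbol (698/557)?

(698/557)
  = (141/557)    [698 ≡ 141 mod 557]
  = (557/141)    [QR: 141 ≡ 1 mod 4, sign kept]
  = (134/141)    [557 ≡ 134 mod 141]
  = -(67/141)    [141 ≡ 5 mod 8 ⇒ (2/141) = -1]
  = -(141/67)    [QR: 141 ≡ 1 mod 4, sign kept]
  = -(7/67)    [141 ≡ 7 mod 67]
  = (67/7)    [QR: both ≡ 3 mod 4, sign flips]
  = (4/7)    [67 ≡ 4 mod 7]
  = (1/7)    [7 ≡ 7 mod 8 ⇒ (2/7)^2 = +1]
  = 1    [(1/7) = 1]

1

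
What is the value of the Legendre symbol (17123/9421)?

Reduce the numerator: 17123 ≡ 7702 (mod 9421), so (17123/9421) = (7702/9421).
Factor out 2: 7702 = 2·3851. Since 9421 ≡ 5 (mod 8), (2/9421) = -1. Now have -(3851/9421).
9421 ≡ 1 (mod 4), so quadratic reciprocity gives (3851/9421) = (9421/3851). Reduce: 9421 ≡ 1719 (mod 3851). Now have -(1719/3851).
Both 1719 ≡ 3 and 3851 ≡ 3 (mod 4), so reciprocity gives (1719/3851) = -(3851/1719). Reduce: 3851 ≡ 413 (mod 1719). Now have (413/1719).
413 ≡ 1 (mod 4), so quadratic reciprocity gives (413/1719) = (1719/413). Reduce: 1719 ≡ 67 (mod 413). Now have (67/413).
413 ≡ 1 (mod 4), so quadratic reciprocity gives (67/413) = (413/67). Reduce: 413 ≡ 11 (mod 67). Now have (11/67).
Both 11 ≡ 3 and 67 ≡ 3 (mod 4), so reciprocity gives (11/67) = -(67/11). Reduce: 67 ≡ 1 (mod 11). Now have -(1/11).
(1/11) = 1. Collecting the sign factors: -1.

-1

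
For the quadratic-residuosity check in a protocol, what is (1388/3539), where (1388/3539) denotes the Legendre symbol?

1

(1388/3539)
  = (347/3539)    [3539 ≡ 3 mod 8 ⇒ (2/3539)^2 = +1]
  = -(3539/347)    [QR: both ≡ 3 mod 4, sign flips]
  = -(69/347)    [3539 ≡ 69 mod 347]
  = -(347/69)    [QR: 69 ≡ 1 mod 4, sign kept]
  = -(2/69)    [347 ≡ 2 mod 69]
  = (1/69)    [69 ≡ 5 mod 8 ⇒ (2/69) = -1]
  = 1    [(1/69) = 1]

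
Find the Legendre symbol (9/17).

(9/17)
  = (17/9)    [QR: 9 ≡ 1 mod 4, sign kept]
  = (8/9)    [17 ≡ 8 mod 9]
  = (1/9)    [9 ≡ 1 mod 8 ⇒ (2/9)^3 = +1]
  = 1    [(1/9) = 1]

1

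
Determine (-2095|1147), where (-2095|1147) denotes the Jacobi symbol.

(-2095|1147)
  = -(2095|1147)    [1147 ≡ 3 mod 4 ⇒ (-1|1147) = -1]
  = -(948|1147)    [2095 ≡ 948 mod 1147]
  = -(237|1147)    [1147 ≡ 3 mod 8 ⇒ (2|1147)^2 = +1]
  = -(1147|237)    [QR: 237 ≡ 1 mod 4, sign kept]
  = -(199|237)    [1147 ≡ 199 mod 237]
  = -(237|199)    [QR: 237 ≡ 1 mod 4, sign kept]
  = -(38|199)    [237 ≡ 38 mod 199]
  = -(19|199)    [199 ≡ 7 mod 8 ⇒ (2|199) = +1]
  = (199|19)    [QR: both ≡ 3 mod 4, sign flips]
  = (9|19)    [199 ≡ 9 mod 19]
  = (19|9)    [QR: 9 ≡ 1 mod 4, sign kept]
  = (1|9)    [19 ≡ 1 mod 9]
  = 1    [(1|9) = 1]

1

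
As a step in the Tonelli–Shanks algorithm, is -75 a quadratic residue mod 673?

yes

(-75/673)
  = (598/673)    [-75 ≡ 598 mod 673]
  = (299/673)    [673 ≡ 1 mod 8 ⇒ (2/673) = +1]
  = (673/299)    [QR: 673 ≡ 1 mod 4, sign kept]
  = (75/299)    [673 ≡ 75 mod 299]
  = -(299/75)    [QR: both ≡ 3 mod 4, sign flips]
  = -(74/75)    [299 ≡ 74 mod 75]
  = (37/75)    [75 ≡ 3 mod 8 ⇒ (2/75) = -1]
  = (75/37)    [QR: 37 ≡ 1 mod 4, sign kept]
  = (1/37)    [75 ≡ 1 mod 37]
  = 1    [(1/37) = 1]
(-75/673) = 1, and 673 is prime, so -75 is a quadratic residue mod 673.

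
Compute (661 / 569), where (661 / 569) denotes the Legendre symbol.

(661 / 569)
  = (92 / 569)    [661 ≡ 92 mod 569]
  = (23 / 569)    [569 ≡ 1 mod 8 ⇒ (2 / 569)^2 = +1]
  = (569 / 23)    [QR: 569 ≡ 1 mod 4, sign kept]
  = (17 / 23)    [569 ≡ 17 mod 23]
  = (23 / 17)    [QR: 17 ≡ 1 mod 4, sign kept]
  = (6 / 17)    [23 ≡ 6 mod 17]
  = (3 / 17)    [17 ≡ 1 mod 8 ⇒ (2 / 17) = +1]
  = (17 / 3)    [QR: 17 ≡ 1 mod 4, sign kept]
  = (2 / 3)    [17 ≡ 2 mod 3]
  = -(1 / 3)    [3 ≡ 3 mod 8 ⇒ (2 / 3) = -1]
  = -1    [(1 / 3) = 1]

-1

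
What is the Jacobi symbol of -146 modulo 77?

-1

(-146|77)
  = (146|77)    [77 ≡ 1 mod 4 ⇒ (-1|77) = +1]
  = (69|77)    [146 ≡ 69 mod 77]
  = (77|69)    [QR: 69 ≡ 1 mod 4, sign kept]
  = (8|69)    [77 ≡ 8 mod 69]
  = -(1|69)    [69 ≡ 5 mod 8 ⇒ (2|69)^3 = -1]
  = -1    [(1|69) = 1]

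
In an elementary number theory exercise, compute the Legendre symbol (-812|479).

1

Pull out -1: (-812|479) = (-1|479)·(812|479). Since 479 ≡ 3 (mod 4), (-1|479) = -1. Now have -(812|479).
Reduce the numerator: 812 ≡ 333 (mod 479), so (812|479) = (333|479).
333 ≡ 1 (mod 4), so quadratic reciprocity gives (333|479) = (479|333). Reduce: 479 ≡ 146 (mod 333). Now have -(146|333).
Factor out 2: 146 = 2·73. Since 333 ≡ 5 (mod 8), (2|333) = -1. Now have (73|333).
73 ≡ 1 (mod 4), so quadratic reciprocity gives (73|333) = (333|73). Reduce: 333 ≡ 41 (mod 73). Now have (41|73).
41 ≡ 1 (mod 4), so quadratic reciprocity gives (41|73) = (73|41). Reduce: 73 ≡ 32 (mod 41). Now have (32|41).
Factor out 2: 32 = 2^5. Since 41 ≡ 1 (mod 8), (2|41) = +1, and (2|41)^5 = +1. Now have (1|41).
(1|41) = 1. Collecting the sign factors: 1.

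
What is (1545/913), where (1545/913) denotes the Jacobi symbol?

1

(1545/913)
  = (632/913)    [1545 ≡ 632 mod 913]
  = (79/913)    [913 ≡ 1 mod 8 ⇒ (2/913)^3 = +1]
  = (913/79)    [QR: 913 ≡ 1 mod 4, sign kept]
  = (44/79)    [913 ≡ 44 mod 79]
  = (11/79)    [79 ≡ 7 mod 8 ⇒ (2/79)^2 = +1]
  = -(79/11)    [QR: both ≡ 3 mod 4, sign flips]
  = -(2/11)    [79 ≡ 2 mod 11]
  = (1/11)    [11 ≡ 3 mod 8 ⇒ (2/11) = -1]
  = 1    [(1/11) = 1]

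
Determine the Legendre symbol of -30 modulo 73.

(-30/73)
  = (43/73)    [-30 ≡ 43 mod 73]
  = (73/43)    [QR: 73 ≡ 1 mod 4, sign kept]
  = (30/43)    [73 ≡ 30 mod 43]
  = -(15/43)    [43 ≡ 3 mod 8 ⇒ (2/43) = -1]
  = (43/15)    [QR: both ≡ 3 mod 4, sign flips]
  = (13/15)    [43 ≡ 13 mod 15]
  = (15/13)    [QR: 13 ≡ 1 mod 4, sign kept]
  = (2/13)    [15 ≡ 2 mod 13]
  = -(1/13)    [13 ≡ 5 mod 8 ⇒ (2/13) = -1]
  = -1    [(1/13) = 1]

-1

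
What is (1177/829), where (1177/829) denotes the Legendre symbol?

-1

(1177/829)
  = (348/829)    [1177 ≡ 348 mod 829]
  = (87/829)    [829 ≡ 5 mod 8 ⇒ (2/829)^2 = +1]
  = (829/87)    [QR: 829 ≡ 1 mod 4, sign kept]
  = (46/87)    [829 ≡ 46 mod 87]
  = (23/87)    [87 ≡ 7 mod 8 ⇒ (2/87) = +1]
  = -(87/23)    [QR: both ≡ 3 mod 4, sign flips]
  = -(18/23)    [87 ≡ 18 mod 23]
  = -(9/23)    [23 ≡ 7 mod 8 ⇒ (2/23) = +1]
  = -(23/9)    [QR: 9 ≡ 1 mod 4, sign kept]
  = -(5/9)    [23 ≡ 5 mod 9]
  = -(9/5)    [QR: 5 ≡ 1 mod 4, sign kept]
  = -(4/5)    [9 ≡ 4 mod 5]
  = -(1/5)    [5 ≡ 5 mod 8 ⇒ (2/5)^2 = +1]
  = -1    [(1/5) = 1]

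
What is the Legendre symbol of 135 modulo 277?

(135/277)
  = (277/135)    [QR: 277 ≡ 1 mod 4, sign kept]
  = (7/135)    [277 ≡ 7 mod 135]
  = -(135/7)    [QR: both ≡ 3 mod 4, sign flips]
  = -(2/7)    [135 ≡ 2 mod 7]
  = -(1/7)    [7 ≡ 7 mod 8 ⇒ (2/7) = +1]
  = -1    [(1/7) = 1]

-1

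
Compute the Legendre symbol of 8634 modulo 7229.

(8634/7229)
  = (1405/7229)    [8634 ≡ 1405 mod 7229]
  = (7229/1405)    [QR: 1405 ≡ 1 mod 4, sign kept]
  = (204/1405)    [7229 ≡ 204 mod 1405]
  = (51/1405)    [1405 ≡ 5 mod 8 ⇒ (2/1405)^2 = +1]
  = (1405/51)    [QR: 1405 ≡ 1 mod 4, sign kept]
  = (28/51)    [1405 ≡ 28 mod 51]
  = (7/51)    [51 ≡ 3 mod 8 ⇒ (2/51)^2 = +1]
  = -(51/7)    [QR: both ≡ 3 mod 4, sign flips]
  = -(2/7)    [51 ≡ 2 mod 7]
  = -(1/7)    [7 ≡ 7 mod 8 ⇒ (2/7) = +1]
  = -1    [(1/7) = 1]

-1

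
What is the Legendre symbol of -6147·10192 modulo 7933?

1

By multiplicativity, (-6147·10192|7933) = (-6147|7933)·(10192|7933).
First factor (-6147|7933):
Reduce the numerator: -6147 ≡ 1786 (mod 7933), so (-6147|7933) = (1786|7933).
Factor out 2: 1786 = 2·893. Since 7933 ≡ 5 (mod 8), (2|7933) = -1. Now have -(893|7933).
893 ≡ 1 (mod 4), so quadratic reciprocity gives (893|7933) = (7933|893). Reduce: 7933 ≡ 789 (mod 893). Now have -(789|893).
789 ≡ 1 (mod 4), so quadratic reciprocity gives (789|893) = (893|789). Reduce: 893 ≡ 104 (mod 789). Now have -(104|789).
Factor out 2: 104 = 2^3·13. Since 789 ≡ 5 (mod 8), (2|789) = -1, and (2|789)^3 = -1. Now have (13|789).
13 ≡ 1 (mod 4), so quadratic reciprocity gives (13|789) = (789|13). Reduce: 789 ≡ 9 (mod 13). Now have (9|13).
9 ≡ 1 (mod 4), so quadratic reciprocity gives (9|13) = (13|9). Reduce: 13 ≡ 4 (mod 9). Now have (4|9).
Factor out 2: 4 = 2^2. Since 9 ≡ 1 (mod 8), (2|9) = +1, and (2|9)^2 = +1. Now have (1|9).
(1|9) = 1. Collecting the sign factors: 1.
Second factor (10192|7933):
Reduce the numerator: 10192 ≡ 2259 (mod 7933), so (10192|7933) = (2259|7933).
7933 ≡ 1 (mod 4), so quadratic reciprocity gives (2259|7933) = (7933|2259). Reduce: 7933 ≡ 1156 (mod 2259). Now have (1156|2259).
Factor out 2: 1156 = 2^2·289. Since 2259 ≡ 3 (mod 8), (2|2259) = -1, and (2|2259)^2 = +1. Now have (289|2259).
289 ≡ 1 (mod 4), so quadratic reciprocity gives (289|2259) = (2259|289). Reduce: 2259 ≡ 236 (mod 289). Now have (236|289).
Factor out 2: 236 = 2^2·59. Since 289 ≡ 1 (mod 8), (2|289) = +1, and (2|289)^2 = +1. Now have (59|289).
289 ≡ 1 (mod 4), so quadratic reciprocity gives (59|289) = (289|59). Reduce: 289 ≡ 53 (mod 59). Now have (53|59).
53 ≡ 1 (mod 4), so quadratic reciprocity gives (53|59) = (59|53). Reduce: 59 ≡ 6 (mod 53). Now have (6|53).
Factor out 2: 6 = 2·3. Since 53 ≡ 5 (mod 8), (2|53) = -1. Now have -(3|53).
53 ≡ 1 (mod 4), so quadratic reciprocity gives (3|53) = (53|3). Reduce: 53 ≡ 2 (mod 3). Now have -(2|3).
Factor out 2: 2 = 2. Since 3 ≡ 3 (mod 8), (2|3) = -1. Now have (1|3).
(1|3) = 1. Collecting the sign factors: 1.
Product: (1)·(1) = 1.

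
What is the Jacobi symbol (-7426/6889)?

(-7426/6889)
  = (6352/6889)    [-7426 ≡ 6352 mod 6889]
  = (397/6889)    [6889 ≡ 1 mod 8 ⇒ (2/6889)^4 = +1]
  = (6889/397)    [QR: 397 ≡ 1 mod 4, sign kept]
  = (140/397)    [6889 ≡ 140 mod 397]
  = (35/397)    [397 ≡ 5 mod 8 ⇒ (2/397)^2 = +1]
  = (397/35)    [QR: 397 ≡ 1 mod 4, sign kept]
  = (12/35)    [397 ≡ 12 mod 35]
  = (3/35)    [35 ≡ 3 mod 8 ⇒ (2/35)^2 = +1]
  = -(35/3)    [QR: both ≡ 3 mod 4, sign flips]
  = -(2/3)    [35 ≡ 2 mod 3]
  = (1/3)    [3 ≡ 3 mod 8 ⇒ (2/3) = -1]
  = 1    [(1/3) = 1]

1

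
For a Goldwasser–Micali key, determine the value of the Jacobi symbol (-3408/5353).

-1

(-3408/5353)
  = (3408/5353)    [5353 ≡ 1 mod 4 ⇒ (-1/5353) = +1]
  = (213/5353)    [5353 ≡ 1 mod 8 ⇒ (2/5353)^4 = +1]
  = (5353/213)    [QR: 213 ≡ 1 mod 4, sign kept]
  = (28/213)    [5353 ≡ 28 mod 213]
  = (7/213)    [213 ≡ 5 mod 8 ⇒ (2/213)^2 = +1]
  = (213/7)    [QR: 213 ≡ 1 mod 4, sign kept]
  = (3/7)    [213 ≡ 3 mod 7]
  = -(7/3)    [QR: both ≡ 3 mod 4, sign flips]
  = -(1/3)    [7 ≡ 1 mod 3]
  = -1    [(1/3) = 1]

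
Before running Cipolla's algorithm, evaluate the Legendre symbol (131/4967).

1

Both 131 ≡ 3 and 4967 ≡ 3 (mod 4), so reciprocity gives (131/4967) = -(4967/131). Reduce: 4967 ≡ 120 (mod 131). Now have -(120/131).
Factor out 2: 120 = 2^3·15. Since 131 ≡ 3 (mod 8), (2/131) = -1, and (2/131)^3 = -1. Now have (15/131).
Both 15 ≡ 3 and 131 ≡ 3 (mod 4), so reciprocity gives (15/131) = -(131/15). Reduce: 131 ≡ 11 (mod 15). Now have -(11/15).
Both 11 ≡ 3 and 15 ≡ 3 (mod 4), so reciprocity gives (11/15) = -(15/11). Reduce: 15 ≡ 4 (mod 11). Now have (4/11).
Factor out 2: 4 = 2^2. Since 11 ≡ 3 (mod 8), (2/11) = -1, and (2/11)^2 = +1. Now have (1/11).
(1/11) = 1. Collecting the sign factors: 1.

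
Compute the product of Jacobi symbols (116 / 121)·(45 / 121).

By multiplicativity, (116·45 / 121) = (116 / 121)·(45 / 121).
First factor (116 / 121):
Factor out 2: 116 = 2^2·29. Since 121 ≡ 1 (mod 8), (2 / 121) = +1, and (2 / 121)^2 = +1. Now have (29 / 121).
29 ≡ 1 (mod 4), so quadratic reciprocity gives (29 / 121) = (121 / 29). Reduce: 121 ≡ 5 (mod 29). Now have (5 / 29).
5 ≡ 1 (mod 4), so quadratic reciprocity gives (5 / 29) = (29 / 5). Reduce: 29 ≡ 4 (mod 5). Now have (4 / 5).
Factor out 2: 4 = 2^2. Since 5 ≡ 5 (mod 8), (2 / 5) = -1, and (2 / 5)^2 = +1. Now have (1 / 5).
(1 / 5) = 1. Collecting the sign factors: 1.
Second factor (45 / 121):
45 ≡ 1 (mod 4), so quadratic reciprocity gives (45 / 121) = (121 / 45). Reduce: 121 ≡ 31 (mod 45). Now have (31 / 45).
45 ≡ 1 (mod 4), so quadratic reciprocity gives (31 / 45) = (45 / 31). Reduce: 45 ≡ 14 (mod 31). Now have (14 / 31).
Factor out 2: 14 = 2·7. Since 31 ≡ 7 (mod 8), (2 / 31) = +1. Now have (7 / 31).
Both 7 ≡ 3 and 31 ≡ 3 (mod 4), so reciprocity gives (7 / 31) = -(31 / 7). Reduce: 31 ≡ 3 (mod 7). Now have -(3 / 7).
Both 3 ≡ 3 and 7 ≡ 3 (mod 4), so reciprocity gives (3 / 7) = -(7 / 3). Reduce: 7 ≡ 1 (mod 3). Now have (1 / 3).
(1 / 3) = 1. Collecting the sign factors: 1.
Product: (1)·(1) = 1.

1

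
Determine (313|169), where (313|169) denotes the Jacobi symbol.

1

(313|169)
  = (144|169)    [313 ≡ 144 mod 169]
  = (9|169)    [169 ≡ 1 mod 8 ⇒ (2|169)^4 = +1]
  = (169|9)    [QR: 9 ≡ 1 mod 4, sign kept]
  = (7|9)    [169 ≡ 7 mod 9]
  = (9|7)    [QR: 9 ≡ 1 mod 4, sign kept]
  = (2|7)    [9 ≡ 2 mod 7]
  = (1|7)    [7 ≡ 7 mod 8 ⇒ (2|7) = +1]
  = 1    [(1|7) = 1]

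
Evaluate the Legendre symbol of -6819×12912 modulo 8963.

1

By multiplicativity, (-6819·12912|8963) = (-6819|8963)·(12912|8963).
First factor (-6819|8963):
(-6819|8963)
  = -(6819|8963)    [8963 ≡ 3 mod 4 ⇒ (-1|8963) = -1]
  = (8963|6819)    [QR: both ≡ 3 mod 4, sign flips]
  = (2144|6819)    [8963 ≡ 2144 mod 6819]
  = -(67|6819)    [6819 ≡ 3 mod 8 ⇒ (2|6819)^5 = -1]
  = (6819|67)    [QR: both ≡ 3 mod 4, sign flips]
  = (52|67)    [6819 ≡ 52 mod 67]
  = (13|67)    [67 ≡ 3 mod 8 ⇒ (2|67)^2 = +1]
  = (67|13)    [QR: 13 ≡ 1 mod 4, sign kept]
  = (2|13)    [67 ≡ 2 mod 13]
  = -(1|13)    [13 ≡ 5 mod 8 ⇒ (2|13) = -1]
  = -1    [(1|13) = 1]
Second factor (12912|8963):
(12912|8963)
  = (3949|8963)    [12912 ≡ 3949 mod 8963]
  = (8963|3949)    [QR: 3949 ≡ 1 mod 4, sign kept]
  = (1065|3949)    [8963 ≡ 1065 mod 3949]
  = (3949|1065)    [QR: 1065 ≡ 1 mod 4, sign kept]
  = (754|1065)    [3949 ≡ 754 mod 1065]
  = (377|1065)    [1065 ≡ 1 mod 8 ⇒ (2|1065) = +1]
  = (1065|377)    [QR: 377 ≡ 1 mod 4, sign kept]
  = (311|377)    [1065 ≡ 311 mod 377]
  = (377|311)    [QR: 377 ≡ 1 mod 4, sign kept]
  = (66|311)    [377 ≡ 66 mod 311]
  = (33|311)    [311 ≡ 7 mod 8 ⇒ (2|311) = +1]
  = (311|33)    [QR: 33 ≡ 1 mod 4, sign kept]
  = (14|33)    [311 ≡ 14 mod 33]
  = (7|33)    [33 ≡ 1 mod 8 ⇒ (2|33) = +1]
  = (33|7)    [QR: 33 ≡ 1 mod 4, sign kept]
  = (5|7)    [33 ≡ 5 mod 7]
  = (7|5)    [QR: 5 ≡ 1 mod 4, sign kept]
  = (2|5)    [7 ≡ 2 mod 5]
  = -(1|5)    [5 ≡ 5 mod 8 ⇒ (2|5) = -1]
  = -1    [(1|5) = 1]
Product: (-1)·(-1) = 1.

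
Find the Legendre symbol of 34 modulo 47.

Factor out 2: 34 = 2·17. Since 47 ≡ 7 (mod 8), (2 / 47) = +1. Now have (17 / 47).
17 ≡ 1 (mod 4), so quadratic reciprocity gives (17 / 47) = (47 / 17). Reduce: 47 ≡ 13 (mod 17). Now have (13 / 17).
13 ≡ 1 (mod 4), so quadratic reciprocity gives (13 / 17) = (17 / 13). Reduce: 17 ≡ 4 (mod 13). Now have (4 / 13).
Factor out 2: 4 = 2^2. Since 13 ≡ 5 (mod 8), (2 / 13) = -1, and (2 / 13)^2 = +1. Now have (1 / 13).
(1 / 13) = 1. Collecting the sign factors: 1.

1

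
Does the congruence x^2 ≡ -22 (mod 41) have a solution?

no

Reduce the numerator: -22 ≡ 19 (mod 41), so (-22/41) = (19/41).
41 ≡ 1 (mod 4), so quadratic reciprocity gives (19/41) = (41/19). Reduce: 41 ≡ 3 (mod 19). Now have (3/19).
Both 3 ≡ 3 and 19 ≡ 3 (mod 4), so reciprocity gives (3/19) = -(19/3). Reduce: 19 ≡ 1 (mod 3). Now have -(1/3).
(1/3) = 1. Collecting the sign factors: -1.
(-22/41) = -1, and 41 is prime, so -22 is not a quadratic residue mod 41.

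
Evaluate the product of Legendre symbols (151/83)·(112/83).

1

By multiplicativity, (151·112/83) = (151/83)·(112/83).
First factor (151/83):
Reduce the numerator: 151 ≡ 68 (mod 83), so (151/83) = (68/83).
Factor out 2: 68 = 2^2·17. Since 83 ≡ 3 (mod 8), (2/83) = -1, and (2/83)^2 = +1. Now have (17/83).
17 ≡ 1 (mod 4), so quadratic reciprocity gives (17/83) = (83/17). Reduce: 83 ≡ 15 (mod 17). Now have (15/17).
17 ≡ 1 (mod 4), so quadratic reciprocity gives (15/17) = (17/15). Reduce: 17 ≡ 2 (mod 15). Now have (2/15).
Factor out 2: 2 = 2. Since 15 ≡ 7 (mod 8), (2/15) = +1. Now have (1/15).
(1/15) = 1. Collecting the sign factors: 1.
Second factor (112/83):
Reduce the numerator: 112 ≡ 29 (mod 83), so (112/83) = (29/83).
29 ≡ 1 (mod 4), so quadratic reciprocity gives (29/83) = (83/29). Reduce: 83 ≡ 25 (mod 29). Now have (25/29).
25 ≡ 1 (mod 4), so quadratic reciprocity gives (25/29) = (29/25). Reduce: 29 ≡ 4 (mod 25). Now have (4/25).
Factor out 2: 4 = 2^2. Since 25 ≡ 1 (mod 8), (2/25) = +1, and (2/25)^2 = +1. Now have (1/25).
(1/25) = 1. Collecting the sign factors: 1.
Product: (1)·(1) = 1.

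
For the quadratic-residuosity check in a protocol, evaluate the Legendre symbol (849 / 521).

-1

(849 / 521)
  = (328 / 521)    [849 ≡ 328 mod 521]
  = (41 / 521)    [521 ≡ 1 mod 8 ⇒ (2 / 521)^3 = +1]
  = (521 / 41)    [QR: 41 ≡ 1 mod 4, sign kept]
  = (29 / 41)    [521 ≡ 29 mod 41]
  = (41 / 29)    [QR: 29 ≡ 1 mod 4, sign kept]
  = (12 / 29)    [41 ≡ 12 mod 29]
  = (3 / 29)    [29 ≡ 5 mod 8 ⇒ (2 / 29)^2 = +1]
  = (29 / 3)    [QR: 29 ≡ 1 mod 4, sign kept]
  = (2 / 3)    [29 ≡ 2 mod 3]
  = -(1 / 3)    [3 ≡ 3 mod 8 ⇒ (2 / 3) = -1]
  = -1    [(1 / 3) = 1]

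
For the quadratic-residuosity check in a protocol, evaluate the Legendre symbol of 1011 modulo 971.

-1

Reduce the numerator: 1011 ≡ 40 (mod 971), so (1011/971) = (40/971).
Factor out 2: 40 = 2^3·5. Since 971 ≡ 3 (mod 8), (2/971) = -1, and (2/971)^3 = -1. Now have -(5/971).
5 ≡ 1 (mod 4), so quadratic reciprocity gives (5/971) = (971/5). Reduce: 971 ≡ 1 (mod 5). Now have -(1/5).
(1/5) = 1. Collecting the sign factors: -1.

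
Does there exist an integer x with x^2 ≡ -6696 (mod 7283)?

(-6696/7283)
  = (587/7283)    [-6696 ≡ 587 mod 7283]
  = -(7283/587)    [QR: both ≡ 3 mod 4, sign flips]
  = -(239/587)    [7283 ≡ 239 mod 587]
  = (587/239)    [QR: both ≡ 3 mod 4, sign flips]
  = (109/239)    [587 ≡ 109 mod 239]
  = (239/109)    [QR: 109 ≡ 1 mod 4, sign kept]
  = (21/109)    [239 ≡ 21 mod 109]
  = (109/21)    [QR: 21 ≡ 1 mod 4, sign kept]
  = (4/21)    [109 ≡ 4 mod 21]
  = (1/21)    [21 ≡ 5 mod 8 ⇒ (2/21)^2 = +1]
  = 1    [(1/21) = 1]
The Legendre symbol is 1, so x^2 ≡ -6696 (mod 7283) has solution.

yes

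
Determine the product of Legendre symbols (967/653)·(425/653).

1

By multiplicativity, (967·425/653) = (967/653)·(425/653).
First factor (967/653):
(967/653)
  = (314/653)    [967 ≡ 314 mod 653]
  = -(157/653)    [653 ≡ 5 mod 8 ⇒ (2/653) = -1]
  = -(653/157)    [QR: 157 ≡ 1 mod 4, sign kept]
  = -(25/157)    [653 ≡ 25 mod 157]
  = -(157/25)    [QR: 25 ≡ 1 mod 4, sign kept]
  = -(7/25)    [157 ≡ 7 mod 25]
  = -(25/7)    [QR: 25 ≡ 1 mod 4, sign kept]
  = -(4/7)    [25 ≡ 4 mod 7]
  = -(1/7)    [7 ≡ 7 mod 8 ⇒ (2/7)^2 = +1]
  = -1    [(1/7) = 1]
Second factor (425/653):
(425/653)
  = (653/425)    [QR: 425 ≡ 1 mod 4, sign kept]
  = (228/425)    [653 ≡ 228 mod 425]
  = (57/425)    [425 ≡ 1 mod 8 ⇒ (2/425)^2 = +1]
  = (425/57)    [QR: 57 ≡ 1 mod 4, sign kept]
  = (26/57)    [425 ≡ 26 mod 57]
  = (13/57)    [57 ≡ 1 mod 8 ⇒ (2/57) = +1]
  = (57/13)    [QR: 13 ≡ 1 mod 4, sign kept]
  = (5/13)    [57 ≡ 5 mod 13]
  = (13/5)    [QR: 5 ≡ 1 mod 4, sign kept]
  = (3/5)    [13 ≡ 3 mod 5]
  = (5/3)    [QR: 5 ≡ 1 mod 4, sign kept]
  = (2/3)    [5 ≡ 2 mod 3]
  = -(1/3)    [3 ≡ 3 mod 8 ⇒ (2/3) = -1]
  = -1    [(1/3) = 1]
Product: (-1)·(-1) = 1.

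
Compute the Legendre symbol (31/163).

-1

(31/163)
  = -(163/31)    [QR: both ≡ 3 mod 4, sign flips]
  = -(8/31)    [163 ≡ 8 mod 31]
  = -(1/31)    [31 ≡ 7 mod 8 ⇒ (2/31)^3 = +1]
  = -1    [(1/31) = 1]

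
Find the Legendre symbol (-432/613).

(-432/613)
  = (432/613)    [613 ≡ 1 mod 4 ⇒ (-1/613) = +1]
  = (27/613)    [613 ≡ 5 mod 8 ⇒ (2/613)^4 = +1]
  = (613/27)    [QR: 613 ≡ 1 mod 4, sign kept]
  = (19/27)    [613 ≡ 19 mod 27]
  = -(27/19)    [QR: both ≡ 3 mod 4, sign flips]
  = -(8/19)    [27 ≡ 8 mod 19]
  = (1/19)    [19 ≡ 3 mod 8 ⇒ (2/19)^3 = -1]
  = 1    [(1/19) = 1]

1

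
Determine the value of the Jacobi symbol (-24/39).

0

Reduce the numerator: -24 ≡ 15 (mod 39), so (-24/39) = (15/39).
Both 15 ≡ 3 and 39 ≡ 3 (mod 4), so reciprocity gives (15/39) = -(39/15). Reduce: 39 ≡ 9 (mod 15). Now have -(9/15).
9 ≡ 1 (mod 4), so quadratic reciprocity gives (9/15) = (15/9). Reduce: 15 ≡ 6 (mod 9). Now have -(6/9).
Factor out 2: 6 = 2·3. Since 9 ≡ 1 (mod 8), (2/9) = +1. Now have -(3/9).
9 ≡ 1 (mod 4), so quadratic reciprocity gives (3/9) = (9/3). Reduce: 9 ≡ 0 (mod 3). Now have -(0/3).
The numerator is now 0 with denominator 3 > 1: the symbol is 0.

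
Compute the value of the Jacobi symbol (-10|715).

0

(-10|715)
  = (705|715)    [-10 ≡ 705 mod 715]
  = (715|705)    [QR: 705 ≡ 1 mod 4, sign kept]
  = (10|705)    [715 ≡ 10 mod 705]
  = (5|705)    [705 ≡ 1 mod 8 ⇒ (2|705) = +1]
  = (705|5)    [QR: 5 ≡ 1 mod 4, sign kept]
  = (0|5)    [705 ≡ 0 mod 5]
  = 0    [numerator 0, gcd > 1]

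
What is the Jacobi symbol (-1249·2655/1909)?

By multiplicativity, (-1249·2655/1909) = (-1249/1909)·(2655/1909).
First factor (-1249/1909):
Pull out -1: (-1249/1909) = (-1/1909)·(1249/1909). Since 1909 ≡ 1 (mod 4), (-1/1909) = +1. Now have (1249/1909).
1249 ≡ 1 (mod 4), so quadratic reciprocity gives (1249/1909) = (1909/1249). Reduce: 1909 ≡ 660 (mod 1249). Now have (660/1249).
Factor out 2: 660 = 2^2·165. Since 1249 ≡ 1 (mod 8), (2/1249) = +1, and (2/1249)^2 = +1. Now have (165/1249).
165 ≡ 1 (mod 4), so quadratic reciprocity gives (165/1249) = (1249/165). Reduce: 1249 ≡ 94 (mod 165). Now have (94/165).
Factor out 2: 94 = 2·47. Since 165 ≡ 5 (mod 8), (2/165) = -1. Now have -(47/165).
165 ≡ 1 (mod 4), so quadratic reciprocity gives (47/165) = (165/47). Reduce: 165 ≡ 24 (mod 47). Now have -(24/47).
Factor out 2: 24 = 2^3·3. Since 47 ≡ 7 (mod 8), (2/47) = +1, and (2/47)^3 = +1. Now have -(3/47).
Both 3 ≡ 3 and 47 ≡ 3 (mod 4), so reciprocity gives (3/47) = -(47/3). Reduce: 47 ≡ 2 (mod 3). Now have (2/3).
Factor out 2: 2 = 2. Since 3 ≡ 3 (mod 8), (2/3) = -1. Now have -(1/3).
(1/3) = 1. Collecting the sign factors: -1.
Second factor (2655/1909):
Reduce the numerator: 2655 ≡ 746 (mod 1909), so (2655/1909) = (746/1909).
Factor out 2: 746 = 2·373. Since 1909 ≡ 5 (mod 8), (2/1909) = -1. Now have -(373/1909).
373 ≡ 1 (mod 4), so quadratic reciprocity gives (373/1909) = (1909/373). Reduce: 1909 ≡ 44 (mod 373). Now have -(44/373).
Factor out 2: 44 = 2^2·11. Since 373 ≡ 5 (mod 8), (2/373) = -1, and (2/373)^2 = +1. Now have -(11/373).
373 ≡ 1 (mod 4), so quadratic reciprocity gives (11/373) = (373/11). Reduce: 373 ≡ 10 (mod 11). Now have -(10/11).
Factor out 2: 10 = 2·5. Since 11 ≡ 3 (mod 8), (2/11) = -1. Now have (5/11).
5 ≡ 1 (mod 4), so quadratic reciprocity gives (5/11) = (11/5). Reduce: 11 ≡ 1 (mod 5). Now have (1/5).
(1/5) = 1. Collecting the sign factors: 1.
Product: (-1)·(1) = -1.

-1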